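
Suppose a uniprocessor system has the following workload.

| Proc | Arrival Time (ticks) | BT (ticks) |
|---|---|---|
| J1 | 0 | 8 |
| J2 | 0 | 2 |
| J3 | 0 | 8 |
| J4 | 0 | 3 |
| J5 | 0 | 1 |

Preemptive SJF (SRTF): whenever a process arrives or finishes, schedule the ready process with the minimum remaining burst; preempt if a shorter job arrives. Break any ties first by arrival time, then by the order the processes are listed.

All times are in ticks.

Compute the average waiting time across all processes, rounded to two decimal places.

4.80

Gantt: | J5 0-1 | J2 1-3 | J4 3-6 | J1 6-14 | J3 14-22 |
Completion: J1=14  J2=3  J3=22  J4=6  J5=1
Waiting times: J1=6, J2=1, J3=14, J4=3, J5=0
Average waiting = (6+1+14+3+0) / 5 = 24/5 = 4.80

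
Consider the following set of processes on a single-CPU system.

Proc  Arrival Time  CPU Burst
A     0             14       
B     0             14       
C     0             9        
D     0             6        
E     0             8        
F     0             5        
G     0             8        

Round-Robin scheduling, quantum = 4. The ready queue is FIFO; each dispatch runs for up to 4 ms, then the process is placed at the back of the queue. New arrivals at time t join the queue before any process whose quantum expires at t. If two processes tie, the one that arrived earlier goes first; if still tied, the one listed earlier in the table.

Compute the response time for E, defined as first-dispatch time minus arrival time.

Timeline: | A 0-4 | B 4-8 | C 8-12 | D 12-16 | E 16-20 | F 20-24 | G 24-28 | A 28-32 | B 32-36 | C 36-40 | D 40-42 | E 42-46 | F 46-47 | G 47-51 | A 51-55 | B 55-59 | C 59-60 | A 60-62 | B 62-64 |
Completion: A=62  B=64  C=60  D=42  E=46  F=47  G=51
Response(E) = first start − arrival = 16 − 0 = 16

16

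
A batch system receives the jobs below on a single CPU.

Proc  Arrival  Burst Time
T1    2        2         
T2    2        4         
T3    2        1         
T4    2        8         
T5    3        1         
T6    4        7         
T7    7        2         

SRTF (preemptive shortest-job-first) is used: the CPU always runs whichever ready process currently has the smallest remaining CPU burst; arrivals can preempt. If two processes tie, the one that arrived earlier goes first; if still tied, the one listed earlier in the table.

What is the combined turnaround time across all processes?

58

Timeline: | idle 0-2 | T3 2-3 | T5 3-4 | T1 4-6 | T2 6-7 | T7 7-9 | T2 9-12 | T6 12-19 | T4 19-27 |
Completion: T1=6  T2=12  T3=3  T4=27  T5=4  T6=19  T7=9
Turnaround (C−A): T1=4  T2=10  T3=1  T4=25  T5=1  T6=15  T7=2
Turnaround = completion − arrival: T1=4, T2=10, T3=1, T4=25, T5=1, T6=15, T7=2
Total turnaround = 4 + 10 + 1 + 25 + 1 + 15 + 2 = 58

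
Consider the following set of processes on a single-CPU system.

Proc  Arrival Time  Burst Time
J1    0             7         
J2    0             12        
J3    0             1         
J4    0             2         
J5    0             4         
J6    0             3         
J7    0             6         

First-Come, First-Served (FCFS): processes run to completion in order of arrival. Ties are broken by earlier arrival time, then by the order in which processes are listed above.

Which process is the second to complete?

Gantt: | J1 0-7 | J2 7-19 | J3 19-20 | J4 20-22 | J5 22-26 | J6 26-29 | J7 29-35 |
Completion: J1=7  J2=19  J3=20  J4=22  J5=26  J6=29  J7=35
Finish order: J1 → J2 → J3 → J4 → J5 → J6 → J7

J2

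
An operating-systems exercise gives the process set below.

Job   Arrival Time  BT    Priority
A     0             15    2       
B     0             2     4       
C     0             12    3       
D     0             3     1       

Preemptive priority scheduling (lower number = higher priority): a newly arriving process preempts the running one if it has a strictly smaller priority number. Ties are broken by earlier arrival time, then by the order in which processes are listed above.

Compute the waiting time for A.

3

Schedule: | D 0-3 | A 3-18 | C 18-30 | B 30-32 |
Completion: A=18  B=32  C=30  D=3
Turnaround (C−A): A=18  B=32  C=30  D=3
Waiting(A) = turnaround − burst = 18 − 15 = 3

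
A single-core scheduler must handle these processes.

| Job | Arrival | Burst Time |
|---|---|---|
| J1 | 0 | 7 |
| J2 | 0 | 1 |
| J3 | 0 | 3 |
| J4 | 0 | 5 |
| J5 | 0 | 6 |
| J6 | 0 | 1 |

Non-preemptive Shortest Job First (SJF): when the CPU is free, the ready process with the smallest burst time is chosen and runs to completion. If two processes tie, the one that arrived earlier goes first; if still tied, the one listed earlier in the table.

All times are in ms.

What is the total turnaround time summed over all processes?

57

Schedule: | J2 0-1 | J6 1-2 | J3 2-5 | J4 5-10 | J5 10-16 | J1 16-23 |
Completion: J1=23  J2=1  J3=5  J4=10  J5=16  J6=2
Turnaround = completion − arrival: J1=23, J2=1, J3=5, J4=10, J5=16, J6=2
Total turnaround = 23 + 1 + 5 + 10 + 16 + 2 = 57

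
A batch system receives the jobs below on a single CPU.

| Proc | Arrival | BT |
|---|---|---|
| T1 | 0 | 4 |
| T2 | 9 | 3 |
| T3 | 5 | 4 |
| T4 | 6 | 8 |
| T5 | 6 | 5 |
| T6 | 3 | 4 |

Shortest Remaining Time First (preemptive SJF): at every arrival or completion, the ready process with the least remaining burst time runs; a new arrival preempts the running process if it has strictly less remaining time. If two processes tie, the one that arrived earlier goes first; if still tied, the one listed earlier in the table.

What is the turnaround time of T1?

Timeline: | T1 0-4 | T6 4-8 | T3 8-12 | T2 12-15 | T5 15-20 | T4 20-28 |
Completion: T1=4  T2=15  T3=12  T4=28  T5=20  T6=8
Turnaround (C−A): T1=4  T2=6  T3=7  T4=22  T5=14  T6=5
Turnaround(T1) = completion − arrival = 4 − 0 = 4

4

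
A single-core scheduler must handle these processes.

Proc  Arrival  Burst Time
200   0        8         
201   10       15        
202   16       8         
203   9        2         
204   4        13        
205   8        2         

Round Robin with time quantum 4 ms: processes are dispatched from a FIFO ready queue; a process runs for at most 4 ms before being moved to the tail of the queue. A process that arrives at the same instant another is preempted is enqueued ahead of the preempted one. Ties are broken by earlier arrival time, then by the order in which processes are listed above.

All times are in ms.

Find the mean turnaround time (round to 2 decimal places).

Timeline: | 200 0-4 | 204 4-8 | 200 8-12 | 205 12-14 | 204 14-18 | 203 18-20 | 201 20-24 | 202 24-28 | 204 28-32 | 201 32-36 | 202 36-40 | 204 40-41 | 201 41-48 |
Completion: 200=12  201=48  202=40  203=20  204=41  205=14
Turnaround (C−A): 200=12  201=38  202=24  203=11  204=37  205=6
Turnaround times: 200=12, 201=38, 202=24, 203=11, 204=37, 205=6
Average turnaround = (12+38+24+11+37+6) / 6 = 128/6 = 21.33

21.33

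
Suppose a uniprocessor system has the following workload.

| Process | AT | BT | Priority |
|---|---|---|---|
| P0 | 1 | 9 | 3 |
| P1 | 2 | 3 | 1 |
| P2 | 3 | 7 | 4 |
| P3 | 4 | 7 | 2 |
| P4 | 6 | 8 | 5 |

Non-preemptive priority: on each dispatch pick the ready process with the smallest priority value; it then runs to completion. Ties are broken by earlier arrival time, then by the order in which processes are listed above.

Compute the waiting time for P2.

17

Schedule: | idle 0-1 | P0 1-10 | P1 10-13 | P3 13-20 | P2 20-27 | P4 27-35 |
Completion: P0=10  P1=13  P2=27  P3=20  P4=35
Turnaround (C−A): P0=9  P1=11  P2=24  P3=16  P4=29
Waiting(P2) = turnaround − burst = 24 − 7 = 17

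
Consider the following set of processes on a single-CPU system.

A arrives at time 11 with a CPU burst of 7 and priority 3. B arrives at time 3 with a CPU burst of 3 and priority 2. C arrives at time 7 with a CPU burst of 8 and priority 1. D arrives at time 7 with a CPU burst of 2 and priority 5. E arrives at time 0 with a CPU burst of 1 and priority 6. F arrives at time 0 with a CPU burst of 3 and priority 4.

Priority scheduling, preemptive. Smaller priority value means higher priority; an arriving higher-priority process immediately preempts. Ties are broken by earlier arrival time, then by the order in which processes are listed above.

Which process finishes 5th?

A

Gantt: | F 0-3 | B 3-6 | E 6-7 | C 7-15 | A 15-22 | D 22-24 |
Completion: A=22  B=6  C=15  D=24  E=7  F=3
Finish order: F → B → E → C → A → D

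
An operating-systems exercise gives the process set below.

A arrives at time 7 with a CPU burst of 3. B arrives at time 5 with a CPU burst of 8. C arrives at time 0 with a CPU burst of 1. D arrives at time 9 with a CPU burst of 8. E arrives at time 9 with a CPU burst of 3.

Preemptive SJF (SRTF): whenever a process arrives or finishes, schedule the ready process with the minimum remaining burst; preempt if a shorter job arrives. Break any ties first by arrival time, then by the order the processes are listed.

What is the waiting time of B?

Gantt: | C 0-1 | idle 1-5 | B 5-7 | A 7-10 | E 10-13 | B 13-19 | D 19-27 |
Completion: A=10  B=19  C=1  D=27  E=13
Waiting(B) = turnaround − burst = 14 − 8 = 6

6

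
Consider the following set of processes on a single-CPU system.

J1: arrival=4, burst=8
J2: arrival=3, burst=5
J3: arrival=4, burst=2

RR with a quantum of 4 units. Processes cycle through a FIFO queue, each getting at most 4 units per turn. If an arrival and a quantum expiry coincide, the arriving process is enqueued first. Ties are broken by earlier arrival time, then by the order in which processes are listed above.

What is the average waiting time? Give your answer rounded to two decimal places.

6.33

Gantt: | idle 0-3 | J2 3-7 | J1 7-11 | J3 11-13 | J2 13-14 | J1 14-18 |
Completion: J1=18  J2=14  J3=13
Waiting times: J1=6, J2=6, J3=7
Average waiting = (6+6+7) / 3 = 19/3 = 6.33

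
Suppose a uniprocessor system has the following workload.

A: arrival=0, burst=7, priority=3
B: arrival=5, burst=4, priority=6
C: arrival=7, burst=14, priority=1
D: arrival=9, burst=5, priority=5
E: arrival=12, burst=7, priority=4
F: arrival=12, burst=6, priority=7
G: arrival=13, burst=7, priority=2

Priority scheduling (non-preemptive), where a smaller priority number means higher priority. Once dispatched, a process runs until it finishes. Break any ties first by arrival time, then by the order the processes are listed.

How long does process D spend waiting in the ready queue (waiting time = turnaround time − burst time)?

Timeline: | A 0-7 | C 7-21 | G 21-28 | E 28-35 | D 35-40 | B 40-44 | F 44-50 |
Completion: A=7  B=44  C=21  D=40  E=35  F=50  G=28
Waiting(D) = turnaround − burst = 31 − 5 = 26

26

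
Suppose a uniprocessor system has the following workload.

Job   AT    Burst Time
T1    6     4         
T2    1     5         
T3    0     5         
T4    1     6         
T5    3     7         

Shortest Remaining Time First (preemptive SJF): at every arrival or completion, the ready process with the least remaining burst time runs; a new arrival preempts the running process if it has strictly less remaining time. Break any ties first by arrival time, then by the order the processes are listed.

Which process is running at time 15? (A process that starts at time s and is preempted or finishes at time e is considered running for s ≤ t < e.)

Gantt: | T3 0-5 | T2 5-10 | T1 10-14 | T4 14-20 | T5 20-27 |
Completion: T1=14  T2=10  T3=5  T4=20  T5=27
Turnaround (C−A): T1=8  T2=9  T3=5  T4=19  T5=24

T4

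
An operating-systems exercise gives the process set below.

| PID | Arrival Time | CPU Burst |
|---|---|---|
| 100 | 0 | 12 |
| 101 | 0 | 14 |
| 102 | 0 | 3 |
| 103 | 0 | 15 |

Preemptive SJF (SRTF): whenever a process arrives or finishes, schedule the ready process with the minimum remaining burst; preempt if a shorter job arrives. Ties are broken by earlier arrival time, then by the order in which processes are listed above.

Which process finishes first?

102

Gantt: | 102 0-3 | 100 3-15 | 101 15-29 | 103 29-44 |
Completion: 100=15  101=29  102=3  103=44
Finish order: 102 → 100 → 101 → 103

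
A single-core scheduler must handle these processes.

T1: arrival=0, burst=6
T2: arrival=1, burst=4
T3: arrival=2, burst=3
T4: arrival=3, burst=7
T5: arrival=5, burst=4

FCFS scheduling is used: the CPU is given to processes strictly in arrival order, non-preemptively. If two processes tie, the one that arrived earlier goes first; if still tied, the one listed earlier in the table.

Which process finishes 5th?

Timeline: | T1 0-6 | T2 6-10 | T3 10-13 | T4 13-20 | T5 20-24 |
Completion: T1=6  T2=10  T3=13  T4=20  T5=24
Turnaround (C−A): T1=6  T2=9  T3=11  T4=17  T5=19
Finish order: T1 → T2 → T3 → T4 → T5

T5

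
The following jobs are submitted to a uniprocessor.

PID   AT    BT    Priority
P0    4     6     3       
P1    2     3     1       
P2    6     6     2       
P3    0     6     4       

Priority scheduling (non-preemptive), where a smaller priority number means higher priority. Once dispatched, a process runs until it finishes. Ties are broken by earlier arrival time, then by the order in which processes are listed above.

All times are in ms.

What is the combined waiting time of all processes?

Timeline: | P3 0-6 | P1 6-9 | P2 9-15 | P0 15-21 |
Completion: P0=21  P1=9  P2=15  P3=6
Turnaround (C−A): P0=17  P1=7  P2=9  P3=6
Waiting = turnaround − burst: P0=11, P1=4, P2=3, P3=0
Total waiting = 11 + 4 + 3 + 0 = 18

18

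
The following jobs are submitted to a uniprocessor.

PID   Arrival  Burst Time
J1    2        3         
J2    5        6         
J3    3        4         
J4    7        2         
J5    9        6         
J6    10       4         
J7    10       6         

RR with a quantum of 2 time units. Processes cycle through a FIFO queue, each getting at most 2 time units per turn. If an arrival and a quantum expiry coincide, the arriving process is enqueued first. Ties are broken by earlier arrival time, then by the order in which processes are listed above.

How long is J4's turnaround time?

Timeline: | idle 0-2 | J1 2-4 | J3 4-6 | J1 6-7 | J2 7-9 | J3 9-11 | J4 11-13 | J5 13-15 | J2 15-17 | J6 17-19 | J7 19-21 | J5 21-23 | J2 23-25 | J6 25-27 | J7 27-29 | J5 29-31 | J7 31-33 |
Completion: J1=7  J2=25  J3=11  J4=13  J5=31  J6=27  J7=33
Turnaround (C−A): J1=5  J2=20  J3=8  J4=6  J5=22  J6=17  J7=23
Turnaround(J4) = completion − arrival = 13 − 7 = 6

6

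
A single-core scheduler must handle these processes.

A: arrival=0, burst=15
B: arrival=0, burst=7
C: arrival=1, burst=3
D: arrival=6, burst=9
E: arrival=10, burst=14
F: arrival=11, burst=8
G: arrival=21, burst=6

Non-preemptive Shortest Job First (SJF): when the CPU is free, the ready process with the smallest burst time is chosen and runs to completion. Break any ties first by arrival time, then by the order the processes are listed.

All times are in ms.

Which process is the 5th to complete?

G

Timeline: | B 0-7 | C 7-10 | D 10-19 | F 19-27 | G 27-33 | E 33-47 | A 47-62 |
Completion: A=62  B=7  C=10  D=19  E=47  F=27  G=33
Turnaround (C−A): A=62  B=7  C=9  D=13  E=37  F=16  G=12
Finish order: B → C → D → F → G → E → A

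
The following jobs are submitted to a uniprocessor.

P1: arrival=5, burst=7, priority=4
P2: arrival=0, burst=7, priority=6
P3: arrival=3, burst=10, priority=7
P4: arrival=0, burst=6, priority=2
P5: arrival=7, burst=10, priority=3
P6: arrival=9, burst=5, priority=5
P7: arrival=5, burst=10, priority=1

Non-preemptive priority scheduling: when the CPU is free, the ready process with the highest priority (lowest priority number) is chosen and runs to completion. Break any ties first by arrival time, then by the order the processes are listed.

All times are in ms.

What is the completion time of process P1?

33

Schedule: | P4 0-6 | P7 6-16 | P5 16-26 | P1 26-33 | P6 33-38 | P2 38-45 | P3 45-55 |
Completion: P1=33  P2=45  P3=55  P4=6  P5=26  P6=38  P7=16
Turnaround (C−A): P1=28  P2=45  P3=52  P4=6  P5=19  P6=29  P7=11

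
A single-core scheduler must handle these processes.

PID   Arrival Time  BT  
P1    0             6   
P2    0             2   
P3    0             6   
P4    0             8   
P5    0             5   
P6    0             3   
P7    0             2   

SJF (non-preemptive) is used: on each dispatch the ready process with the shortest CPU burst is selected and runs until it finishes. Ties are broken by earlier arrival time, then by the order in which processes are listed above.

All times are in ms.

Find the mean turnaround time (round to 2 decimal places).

Schedule: | P2 0-2 | P7 2-4 | P6 4-7 | P5 7-12 | P1 12-18 | P3 18-24 | P4 24-32 |
Completion: P1=18  P2=2  P3=24  P4=32  P5=12  P6=7  P7=4
Turnaround (C−A): P1=18  P2=2  P3=24  P4=32  P5=12  P6=7  P7=4
Turnaround times: P1=18, P2=2, P3=24, P4=32, P5=12, P6=7, P7=4
Average turnaround = (18+2+24+32+12+7+4) / 7 = 99/7 = 14.14

14.14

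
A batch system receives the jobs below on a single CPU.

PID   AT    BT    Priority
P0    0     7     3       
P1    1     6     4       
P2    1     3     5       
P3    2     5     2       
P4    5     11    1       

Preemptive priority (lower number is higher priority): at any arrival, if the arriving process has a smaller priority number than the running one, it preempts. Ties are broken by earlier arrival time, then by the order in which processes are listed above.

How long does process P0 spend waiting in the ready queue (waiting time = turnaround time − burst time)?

16

Timeline: | P0 0-2 | P3 2-5 | P4 5-16 | P3 16-18 | P0 18-23 | P1 23-29 | P2 29-32 |
Completion: P0=23  P1=29  P2=32  P3=18  P4=16
Turnaround (C−A): P0=23  P1=28  P2=31  P3=16  P4=11
Waiting(P0) = turnaround − burst = 23 − 7 = 16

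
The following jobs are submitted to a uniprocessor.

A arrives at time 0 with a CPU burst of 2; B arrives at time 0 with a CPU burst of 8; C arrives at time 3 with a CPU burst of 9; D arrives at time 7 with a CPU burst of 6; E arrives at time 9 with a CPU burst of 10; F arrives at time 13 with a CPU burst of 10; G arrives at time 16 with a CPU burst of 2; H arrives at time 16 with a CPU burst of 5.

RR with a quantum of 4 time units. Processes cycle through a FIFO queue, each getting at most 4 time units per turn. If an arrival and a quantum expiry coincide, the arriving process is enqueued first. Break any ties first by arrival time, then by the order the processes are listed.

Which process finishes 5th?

C

Schedule: | A 0-2 | B 2-6 | C 6-10 | B 10-14 | D 14-18 | E 18-22 | C 22-26 | F 26-30 | G 30-32 | H 32-36 | D 36-38 | E 38-42 | C 42-43 | F 43-47 | H 47-48 | E 48-50 | F 50-52 |
Completion: A=2  B=14  C=43  D=38  E=50  F=52  G=32  H=48
Finish order: A → B → G → D → C → H → E → F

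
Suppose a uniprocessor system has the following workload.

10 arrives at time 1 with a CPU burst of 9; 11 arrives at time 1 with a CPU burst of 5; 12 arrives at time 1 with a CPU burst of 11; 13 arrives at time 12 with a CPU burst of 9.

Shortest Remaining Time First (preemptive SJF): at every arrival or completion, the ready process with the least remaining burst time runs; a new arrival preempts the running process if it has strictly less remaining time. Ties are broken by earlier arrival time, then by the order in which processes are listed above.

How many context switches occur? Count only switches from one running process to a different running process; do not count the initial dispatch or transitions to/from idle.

3

Schedule: | idle 0-1 | 11 1-6 | 10 6-15 | 13 15-24 | 12 24-35 |
Completion: 10=15  11=6  12=35  13=24
Turnaround (C−A): 10=14  11=5  12=34  13=12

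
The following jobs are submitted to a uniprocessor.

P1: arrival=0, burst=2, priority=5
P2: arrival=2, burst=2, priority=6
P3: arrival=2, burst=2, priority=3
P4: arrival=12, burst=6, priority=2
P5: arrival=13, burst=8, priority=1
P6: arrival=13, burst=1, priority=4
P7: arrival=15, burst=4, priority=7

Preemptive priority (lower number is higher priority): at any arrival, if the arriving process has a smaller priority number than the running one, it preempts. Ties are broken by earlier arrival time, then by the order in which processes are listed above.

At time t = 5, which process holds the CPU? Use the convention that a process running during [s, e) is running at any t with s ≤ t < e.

P2

Timeline: | P1 0-2 | P3 2-4 | P2 4-6 | idle 6-12 | P4 12-13 | P5 13-21 | P4 21-26 | P6 26-27 | P7 27-31 |
Completion: P1=2  P2=6  P3=4  P4=26  P5=21  P6=27  P7=31
Turnaround (C−A): P1=2  P2=4  P3=2  P4=14  P5=8  P6=14  P7=16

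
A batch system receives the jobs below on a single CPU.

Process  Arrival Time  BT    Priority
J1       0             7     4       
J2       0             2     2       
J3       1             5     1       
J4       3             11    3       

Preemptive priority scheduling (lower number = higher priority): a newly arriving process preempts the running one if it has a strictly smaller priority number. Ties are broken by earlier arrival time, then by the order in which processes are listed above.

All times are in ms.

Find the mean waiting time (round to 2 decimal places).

Gantt: | J2 0-1 | J3 1-6 | J2 6-7 | J4 7-18 | J1 18-25 |
Completion: J1=25  J2=7  J3=6  J4=18
Waiting times: J1=18, J2=5, J3=0, J4=4
Average waiting = (18+5+0+4) / 4 = 27/4 = 6.75

6.75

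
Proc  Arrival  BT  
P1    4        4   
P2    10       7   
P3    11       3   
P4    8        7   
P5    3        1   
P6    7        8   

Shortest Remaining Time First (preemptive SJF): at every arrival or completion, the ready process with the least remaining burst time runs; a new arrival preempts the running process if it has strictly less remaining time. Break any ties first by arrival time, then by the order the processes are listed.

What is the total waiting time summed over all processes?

Timeline: | idle 0-3 | P5 3-4 | P1 4-8 | P4 8-11 | P3 11-14 | P4 14-18 | P2 18-25 | P6 25-33 |
Completion: P1=8  P2=25  P3=14  P4=18  P5=4  P6=33
Turnaround (C−A): P1=4  P2=15  P3=3  P4=10  P5=1  P6=26
Waiting = turnaround − burst: P1=0, P2=8, P3=0, P4=3, P5=0, P6=18
Total waiting = 0 + 8 + 0 + 3 + 0 + 18 = 29

29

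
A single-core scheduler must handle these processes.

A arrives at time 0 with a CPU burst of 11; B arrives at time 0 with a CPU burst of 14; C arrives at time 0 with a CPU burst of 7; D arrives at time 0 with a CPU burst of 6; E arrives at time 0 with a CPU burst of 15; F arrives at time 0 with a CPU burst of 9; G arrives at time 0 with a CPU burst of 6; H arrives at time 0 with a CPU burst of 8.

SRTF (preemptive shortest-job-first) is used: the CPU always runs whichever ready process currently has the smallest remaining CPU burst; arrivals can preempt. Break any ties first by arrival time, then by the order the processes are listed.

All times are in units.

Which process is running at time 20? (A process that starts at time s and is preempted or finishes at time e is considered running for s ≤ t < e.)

H

Gantt: | D 0-6 | G 6-12 | C 12-19 | H 19-27 | F 27-36 | A 36-47 | B 47-61 | E 61-76 |
Completion: A=47  B=61  C=19  D=6  E=76  F=36  G=12  H=27
Turnaround (C−A): A=47  B=61  C=19  D=6  E=76  F=36  G=12  H=27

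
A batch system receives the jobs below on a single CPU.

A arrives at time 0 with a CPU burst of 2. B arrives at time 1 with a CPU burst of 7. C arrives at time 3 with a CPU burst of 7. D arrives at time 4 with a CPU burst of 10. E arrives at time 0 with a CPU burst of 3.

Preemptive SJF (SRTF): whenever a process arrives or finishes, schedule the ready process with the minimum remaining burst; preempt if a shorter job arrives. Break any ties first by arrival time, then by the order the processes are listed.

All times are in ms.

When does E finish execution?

Gantt: | A 0-2 | E 2-5 | B 5-12 | C 12-19 | D 19-29 |
Completion: A=2  B=12  C=19  D=29  E=5

5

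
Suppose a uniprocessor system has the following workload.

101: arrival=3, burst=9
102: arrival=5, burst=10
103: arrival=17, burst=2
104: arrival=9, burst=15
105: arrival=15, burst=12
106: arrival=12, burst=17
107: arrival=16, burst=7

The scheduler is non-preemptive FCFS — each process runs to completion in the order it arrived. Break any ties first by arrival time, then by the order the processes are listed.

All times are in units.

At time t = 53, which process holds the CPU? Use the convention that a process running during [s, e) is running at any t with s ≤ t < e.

Gantt: | idle 0-3 | 101 3-12 | 102 12-22 | 104 22-37 | 106 37-54 | 105 54-66 | 107 66-73 | 103 73-75 |
Completion: 101=12  102=22  103=75  104=37  105=66  106=54  107=73
Turnaround (C−A): 101=9  102=17  103=58  104=28  105=51  106=42  107=57

106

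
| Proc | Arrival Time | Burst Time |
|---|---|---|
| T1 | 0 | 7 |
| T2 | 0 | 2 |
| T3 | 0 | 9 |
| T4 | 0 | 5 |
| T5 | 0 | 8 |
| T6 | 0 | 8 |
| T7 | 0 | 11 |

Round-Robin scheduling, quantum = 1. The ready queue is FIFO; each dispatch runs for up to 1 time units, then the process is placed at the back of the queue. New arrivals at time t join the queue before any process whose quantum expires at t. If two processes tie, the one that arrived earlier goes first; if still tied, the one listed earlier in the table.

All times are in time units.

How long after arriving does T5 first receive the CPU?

4

Timeline: | T1 0-1 | T2 1-2 | T3 2-3 | T4 3-4 | T5 4-5 | T6 5-6 | T7 6-7 | T1 7-8 | T2 8-9 | T3 9-10 | T4 10-11 | T5 11-12 | T6 12-13 | T7 13-14 | T1 14-15 | T3 15-16 | T4 16-17 | T5 17-18 | T6 18-19 | T7 19-20 | T1 20-21 | T3 21-22 | T4 22-23 | T5 23-24 | T6 24-25 | T7 25-26 | T1 26-27 | T3 27-28 | T4 28-29 | T5 29-30 | T6 30-31 | T7 31-32 | T1 32-33 | T3 33-34 | T5 34-35 | T6 35-36 | T7 36-37 | T1 37-38 | T3 38-39 | T5 39-40 | T6 40-41 | T7 41-42 | T3 42-43 | T5 43-44 | T6 44-45 | T7 45-46 | T3 46-47 | T7 47-50 |
Completion: T1=38  T2=9  T3=47  T4=29  T5=44  T6=45  T7=50
Response(T5) = first start − arrival = 4 − 0 = 4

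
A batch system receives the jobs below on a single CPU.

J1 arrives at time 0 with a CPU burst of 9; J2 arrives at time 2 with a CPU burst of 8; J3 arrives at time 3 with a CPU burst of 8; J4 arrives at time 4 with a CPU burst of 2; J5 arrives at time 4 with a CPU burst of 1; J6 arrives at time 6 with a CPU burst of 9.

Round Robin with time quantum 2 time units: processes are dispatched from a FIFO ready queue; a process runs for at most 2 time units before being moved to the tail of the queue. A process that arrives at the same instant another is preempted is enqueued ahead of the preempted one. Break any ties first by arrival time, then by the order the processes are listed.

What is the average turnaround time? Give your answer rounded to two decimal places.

Schedule: | J1 0-2 | J2 2-4 | J1 4-6 | J3 6-8 | J4 8-10 | J5 10-11 | J2 11-13 | J6 13-15 | J1 15-17 | J3 17-19 | J2 19-21 | J6 21-23 | J1 23-25 | J3 25-27 | J2 27-29 | J6 29-31 | J1 31-32 | J3 32-34 | J6 34-37 |
Completion: J1=32  J2=29  J3=34  J4=10  J5=11  J6=37
Turnaround (C−A): J1=32  J2=27  J3=31  J4=6  J5=7  J6=31
Turnaround times: J1=32, J2=27, J3=31, J4=6, J5=7, J6=31
Average turnaround = (32+27+31+6+7+31) / 6 = 134/6 = 22.33

22.33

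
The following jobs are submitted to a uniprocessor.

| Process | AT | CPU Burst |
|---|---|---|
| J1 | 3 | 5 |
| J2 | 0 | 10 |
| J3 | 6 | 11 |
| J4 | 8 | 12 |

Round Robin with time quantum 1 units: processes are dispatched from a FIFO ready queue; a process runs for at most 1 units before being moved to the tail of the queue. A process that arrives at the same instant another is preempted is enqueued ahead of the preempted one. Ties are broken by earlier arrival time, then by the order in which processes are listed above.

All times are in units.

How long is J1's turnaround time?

Gantt: | J2 0-3 | J1 3-4 | J2 4-5 | J1 5-6 | J2 6-7 | J3 7-8 | J1 8-9 | J2 9-10 | J4 10-11 | J3 11-12 | J1 12-13 | J2 13-14 | J4 14-15 | J3 15-16 | J1 16-17 | J2 17-18 | J4 18-19 | J3 19-20 | J2 20-21 | J4 21-22 | J3 22-23 | J2 23-24 | J4 24-25 | J3 25-26 | J4 26-27 | J3 27-28 | J4 28-29 | J3 29-30 | J4 30-31 | J3 31-32 | J4 32-33 | J3 33-34 | J4 34-35 | J3 35-36 | J4 36-38 |
Completion: J1=17  J2=24  J3=36  J4=38
Turnaround(J1) = completion − arrival = 17 − 3 = 14

14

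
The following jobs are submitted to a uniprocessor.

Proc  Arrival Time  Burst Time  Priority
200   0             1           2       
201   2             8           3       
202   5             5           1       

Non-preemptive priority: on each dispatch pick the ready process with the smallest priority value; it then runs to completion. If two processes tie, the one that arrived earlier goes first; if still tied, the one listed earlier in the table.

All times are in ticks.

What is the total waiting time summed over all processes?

5

Gantt: | 200 0-1 | idle 1-2 | 201 2-10 | 202 10-15 |
Completion: 200=1  201=10  202=15
Waiting = turnaround − burst: 200=0, 201=0, 202=5
Total waiting = 0 + 0 + 5 = 5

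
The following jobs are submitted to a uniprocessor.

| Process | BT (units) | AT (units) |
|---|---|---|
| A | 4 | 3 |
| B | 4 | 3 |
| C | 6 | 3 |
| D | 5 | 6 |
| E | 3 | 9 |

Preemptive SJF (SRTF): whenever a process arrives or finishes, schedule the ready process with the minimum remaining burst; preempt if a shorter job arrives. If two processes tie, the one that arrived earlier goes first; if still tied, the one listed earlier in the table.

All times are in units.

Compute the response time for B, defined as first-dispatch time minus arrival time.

4

Schedule: | idle 0-3 | A 3-7 | B 7-11 | E 11-14 | D 14-19 | C 19-25 |
Completion: A=7  B=11  C=25  D=19  E=14
Turnaround (C−A): A=4  B=8  C=22  D=13  E=5
Response(B) = first start − arrival = 7 − 3 = 4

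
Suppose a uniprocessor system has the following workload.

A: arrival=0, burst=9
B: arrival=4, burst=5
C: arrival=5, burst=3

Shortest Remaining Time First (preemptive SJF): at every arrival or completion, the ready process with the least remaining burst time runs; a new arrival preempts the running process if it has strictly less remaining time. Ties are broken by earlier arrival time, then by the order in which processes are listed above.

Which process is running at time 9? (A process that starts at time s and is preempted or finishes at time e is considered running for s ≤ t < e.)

Schedule: | A 0-5 | C 5-8 | A 8-12 | B 12-17 |
Completion: A=12  B=17  C=8
Turnaround (C−A): A=12  B=13  C=3

A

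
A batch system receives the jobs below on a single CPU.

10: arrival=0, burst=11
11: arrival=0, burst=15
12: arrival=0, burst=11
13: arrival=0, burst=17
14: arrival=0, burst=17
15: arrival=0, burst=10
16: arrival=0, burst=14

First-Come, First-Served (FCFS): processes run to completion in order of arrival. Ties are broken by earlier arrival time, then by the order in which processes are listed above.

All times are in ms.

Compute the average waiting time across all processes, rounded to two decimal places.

40.00

Gantt: | 10 0-11 | 11 11-26 | 12 26-37 | 13 37-54 | 14 54-71 | 15 71-81 | 16 81-95 |
Completion: 10=11  11=26  12=37  13=54  14=71  15=81  16=95
Turnaround (C−A): 10=11  11=26  12=37  13=54  14=71  15=81  16=95
Waiting times: 10=0, 11=11, 12=26, 13=37, 14=54, 15=71, 16=81
Average waiting = (0+11+26+37+54+71+81) / 7 = 280/7 = 40.00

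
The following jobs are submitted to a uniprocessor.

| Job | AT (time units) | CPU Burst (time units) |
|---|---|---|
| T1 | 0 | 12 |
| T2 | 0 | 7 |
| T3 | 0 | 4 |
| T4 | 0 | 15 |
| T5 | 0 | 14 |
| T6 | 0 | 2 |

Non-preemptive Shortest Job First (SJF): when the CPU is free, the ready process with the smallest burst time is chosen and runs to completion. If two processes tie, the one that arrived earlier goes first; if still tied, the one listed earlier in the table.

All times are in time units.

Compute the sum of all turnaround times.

Gantt: | T6 0-2 | T3 2-6 | T2 6-13 | T1 13-25 | T5 25-39 | T4 39-54 |
Completion: T1=25  T2=13  T3=6  T4=54  T5=39  T6=2
Turnaround = completion − arrival: T1=25, T2=13, T3=6, T4=54, T5=39, T6=2
Total turnaround = 25 + 13 + 6 + 54 + 39 + 2 = 139

139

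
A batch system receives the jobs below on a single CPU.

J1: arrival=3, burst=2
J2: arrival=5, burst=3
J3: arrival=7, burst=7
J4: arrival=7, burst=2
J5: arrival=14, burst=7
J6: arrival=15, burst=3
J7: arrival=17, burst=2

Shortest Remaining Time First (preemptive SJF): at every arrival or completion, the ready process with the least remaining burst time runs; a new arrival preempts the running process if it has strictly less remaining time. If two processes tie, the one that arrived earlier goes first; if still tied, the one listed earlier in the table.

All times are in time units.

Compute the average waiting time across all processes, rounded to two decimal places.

2.29

Timeline: | idle 0-3 | J1 3-5 | J2 5-8 | J4 8-10 | J3 10-17 | J7 17-19 | J6 19-22 | J5 22-29 |
Completion: J1=5  J2=8  J3=17  J4=10  J5=29  J6=22  J7=19
Turnaround (C−A): J1=2  J2=3  J3=10  J4=3  J5=15  J6=7  J7=2
Waiting times: J1=0, J2=0, J3=3, J4=1, J5=8, J6=4, J7=0
Average waiting = (0+0+3+1+8+4+0) / 7 = 16/7 = 2.29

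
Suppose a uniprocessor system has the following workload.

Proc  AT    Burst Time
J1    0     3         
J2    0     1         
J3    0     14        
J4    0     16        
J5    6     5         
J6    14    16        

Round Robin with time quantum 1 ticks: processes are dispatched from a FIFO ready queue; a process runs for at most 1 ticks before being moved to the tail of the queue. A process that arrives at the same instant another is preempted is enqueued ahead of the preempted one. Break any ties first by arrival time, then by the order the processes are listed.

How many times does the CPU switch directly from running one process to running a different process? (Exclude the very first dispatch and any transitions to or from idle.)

Timeline: | J1 0-1 | J2 1-2 | J3 2-3 | J4 3-4 | J1 4-5 | J3 5-6 | J4 6-7 | J1 7-8 | J5 8-9 | J3 9-10 | J4 10-11 | J5 11-12 | J3 12-13 | J4 13-14 | J5 14-15 | J3 15-16 | J6 16-17 | J4 17-18 | J5 18-19 | J3 19-20 | J6 20-21 | J4 21-22 | J5 22-23 | J3 23-24 | J6 24-25 | J4 25-26 | J3 26-27 | J6 27-28 | J4 28-29 | J3 29-30 | J6 30-31 | J4 31-32 | J3 32-33 | J6 33-34 | J4 34-35 | J3 35-36 | J6 36-37 | J4 37-38 | J3 38-39 | J6 39-40 | J4 40-41 | J3 41-42 | J6 42-43 | J4 43-44 | J3 44-45 | J6 45-46 | J4 46-47 | J6 47-48 | J4 48-49 | J6 49-50 | J4 50-51 | J6 51-55 |
Completion: J1=8  J2=2  J3=45  J4=51  J5=23  J6=55
Turnaround (C−A): J1=8  J2=2  J3=45  J4=51  J5=17  J6=41

51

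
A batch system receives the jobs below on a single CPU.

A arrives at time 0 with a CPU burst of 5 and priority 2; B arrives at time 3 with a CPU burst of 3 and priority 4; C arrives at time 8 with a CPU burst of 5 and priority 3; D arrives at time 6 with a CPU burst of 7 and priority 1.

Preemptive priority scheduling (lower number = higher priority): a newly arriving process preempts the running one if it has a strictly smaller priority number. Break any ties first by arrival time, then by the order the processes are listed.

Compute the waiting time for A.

0

Schedule: | A 0-5 | B 5-6 | D 6-13 | C 13-18 | B 18-20 |
Completion: A=5  B=20  C=18  D=13
Waiting(A) = turnaround − burst = 5 − 5 = 0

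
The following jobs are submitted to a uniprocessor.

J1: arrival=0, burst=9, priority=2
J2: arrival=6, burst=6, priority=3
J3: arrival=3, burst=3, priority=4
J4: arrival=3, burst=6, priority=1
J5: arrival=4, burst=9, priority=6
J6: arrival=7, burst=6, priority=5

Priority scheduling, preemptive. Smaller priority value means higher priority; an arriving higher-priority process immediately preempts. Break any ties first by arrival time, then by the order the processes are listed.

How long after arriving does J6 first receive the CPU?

Timeline: | J1 0-3 | J4 3-9 | J1 9-15 | J2 15-21 | J3 21-24 | J6 24-30 | J5 30-39 |
Completion: J1=15  J2=21  J3=24  J4=9  J5=39  J6=30
Turnaround (C−A): J1=15  J2=15  J3=21  J4=6  J5=35  J6=23
Response(J6) = first start − arrival = 24 − 7 = 17

17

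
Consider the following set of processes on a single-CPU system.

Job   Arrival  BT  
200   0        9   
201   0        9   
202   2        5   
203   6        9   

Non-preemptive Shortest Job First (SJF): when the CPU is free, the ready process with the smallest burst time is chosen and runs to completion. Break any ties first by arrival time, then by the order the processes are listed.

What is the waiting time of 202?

Schedule: | 200 0-9 | 202 9-14 | 201 14-23 | 203 23-32 |
Completion: 200=9  201=23  202=14  203=32
Turnaround (C−A): 200=9  201=23  202=12  203=26
Waiting(202) = turnaround − burst = 12 − 5 = 7

7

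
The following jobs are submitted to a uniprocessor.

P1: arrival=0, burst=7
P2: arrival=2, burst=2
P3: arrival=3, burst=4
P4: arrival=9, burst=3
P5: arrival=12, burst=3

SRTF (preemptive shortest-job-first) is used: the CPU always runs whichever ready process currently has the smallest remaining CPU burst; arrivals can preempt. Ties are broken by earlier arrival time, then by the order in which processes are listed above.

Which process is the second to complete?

P3

Schedule: | P1 0-2 | P2 2-4 | P3 4-8 | P1 8-9 | P4 9-12 | P5 12-15 | P1 15-19 |
Completion: P1=19  P2=4  P3=8  P4=12  P5=15
Turnaround (C−A): P1=19  P2=2  P3=5  P4=3  P5=3
Finish order: P2 → P3 → P4 → P5 → P1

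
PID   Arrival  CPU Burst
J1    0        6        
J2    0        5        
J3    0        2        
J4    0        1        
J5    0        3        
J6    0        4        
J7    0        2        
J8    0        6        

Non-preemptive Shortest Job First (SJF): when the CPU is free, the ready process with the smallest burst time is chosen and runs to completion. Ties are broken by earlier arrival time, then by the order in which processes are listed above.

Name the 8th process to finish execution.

J8

Timeline: | J4 0-1 | J3 1-3 | J7 3-5 | J5 5-8 | J6 8-12 | J2 12-17 | J1 17-23 | J8 23-29 |
Completion: J1=23  J2=17  J3=3  J4=1  J5=8  J6=12  J7=5  J8=29
Turnaround (C−A): J1=23  J2=17  J3=3  J4=1  J5=8  J6=12  J7=5  J8=29
Finish order: J4 → J3 → J7 → J5 → J6 → J2 → J1 → J8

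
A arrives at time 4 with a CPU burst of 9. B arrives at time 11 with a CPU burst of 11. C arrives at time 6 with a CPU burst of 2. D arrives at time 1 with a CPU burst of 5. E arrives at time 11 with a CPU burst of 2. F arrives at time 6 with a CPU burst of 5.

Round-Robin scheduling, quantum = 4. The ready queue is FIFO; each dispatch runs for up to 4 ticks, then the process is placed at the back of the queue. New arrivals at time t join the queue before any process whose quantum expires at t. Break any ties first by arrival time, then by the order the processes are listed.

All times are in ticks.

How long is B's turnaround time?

Gantt: | idle 0-1 | D 1-5 | A 5-9 | D 9-10 | C 10-12 | F 12-16 | A 16-20 | B 20-24 | E 24-26 | F 26-27 | A 27-28 | B 28-35 |
Completion: A=28  B=35  C=12  D=10  E=26  F=27
Turnaround (C−A): A=24  B=24  C=6  D=9  E=15  F=21
Turnaround(B) = completion − arrival = 35 − 11 = 24

24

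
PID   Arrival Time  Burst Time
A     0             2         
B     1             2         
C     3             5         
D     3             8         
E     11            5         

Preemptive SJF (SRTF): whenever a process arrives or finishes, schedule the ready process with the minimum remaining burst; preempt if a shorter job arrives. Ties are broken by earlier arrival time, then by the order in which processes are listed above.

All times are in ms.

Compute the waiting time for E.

Timeline: | A 0-2 | B 2-4 | C 4-9 | D 9-11 | E 11-16 | D 16-22 |
Completion: A=2  B=4  C=9  D=22  E=16
Waiting(E) = turnaround − burst = 5 − 5 = 0

0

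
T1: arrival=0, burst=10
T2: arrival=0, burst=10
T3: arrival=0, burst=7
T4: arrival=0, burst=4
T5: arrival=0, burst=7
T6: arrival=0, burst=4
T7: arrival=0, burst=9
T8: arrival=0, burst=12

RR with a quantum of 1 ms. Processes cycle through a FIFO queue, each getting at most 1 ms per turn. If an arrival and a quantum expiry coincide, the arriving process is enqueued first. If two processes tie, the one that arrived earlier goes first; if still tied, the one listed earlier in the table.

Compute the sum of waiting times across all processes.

Schedule: | T1 0-1 | T2 1-2 | T3 2-3 | T4 3-4 | T5 4-5 | T6 5-6 | T7 6-7 | T8 7-8 | T1 8-9 | T2 9-10 | T3 10-11 | T4 11-12 | T5 12-13 | T6 13-14 | T7 14-15 | T8 15-16 | T1 16-17 | T2 17-18 | T3 18-19 | T4 19-20 | T5 20-21 | T6 21-22 | T7 22-23 | T8 23-24 | T1 24-25 | T2 25-26 | T3 26-27 | T4 27-28 | T5 28-29 | T6 29-30 | T7 30-31 | T8 31-32 | T1 32-33 | T2 33-34 | T3 34-35 | T5 35-36 | T7 36-37 | T8 37-38 | T1 38-39 | T2 39-40 | T3 40-41 | T5 41-42 | T7 42-43 | T8 43-44 | T1 44-45 | T2 45-46 | T3 46-47 | T5 47-48 | T7 48-49 | T8 49-50 | T1 50-51 | T2 51-52 | T7 52-53 | T8 53-54 | T1 54-55 | T2 55-56 | T7 56-57 | T8 57-58 | T1 58-59 | T2 59-60 | T8 60-63 |
Completion: T1=59  T2=60  T3=47  T4=28  T5=48  T6=30  T7=57  T8=63
Turnaround (C−A): T1=59  T2=60  T3=47  T4=28  T5=48  T6=30  T7=57  T8=63
Waiting = turnaround − burst: T1=49, T2=50, T3=40, T4=24, T5=41, T6=26, T7=48, T8=51
Total waiting = 49 + 50 + 40 + 24 + 41 + 26 + 48 + 51 = 329

329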